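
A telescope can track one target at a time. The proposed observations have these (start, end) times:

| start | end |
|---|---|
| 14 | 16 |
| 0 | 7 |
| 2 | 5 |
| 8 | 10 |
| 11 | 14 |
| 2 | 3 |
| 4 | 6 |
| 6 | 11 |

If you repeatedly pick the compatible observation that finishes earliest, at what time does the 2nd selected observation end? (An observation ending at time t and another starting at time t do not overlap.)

Greedy by earliest finish: after sorting by end time, pick each interval compatible with the last pick.
Sorted by end: (2,3)  (2,5)  (4,6)  (0,7)  (8,10)  (6,11)  (11,14)  (14,16)
take (2,3); take (4,6); skip (0,7); take (8,10); skip (6,11); take (11,14); take (14,16).
Selected: (2,3) (4,6) (8,10) (11,14) (14,16)

6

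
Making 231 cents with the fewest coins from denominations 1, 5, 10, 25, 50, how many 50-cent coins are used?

4

Use the largest denomination that fits, subtract, and repeat.
231 − 4×50→31 − 1×25→6 − 1×5→1 − 1×1→0
Count of 50: 4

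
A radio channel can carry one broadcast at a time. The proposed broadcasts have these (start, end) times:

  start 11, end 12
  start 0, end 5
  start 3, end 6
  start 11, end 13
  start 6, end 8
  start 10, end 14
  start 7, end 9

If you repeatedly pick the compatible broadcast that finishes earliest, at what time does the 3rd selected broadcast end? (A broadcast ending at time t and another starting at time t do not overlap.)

12

Greedy by earliest finish: after sorting by end time, pick each interval compatible with the last pick.
Sorted by end: (0,5)  (3,6)  (6,8)  (7,9)  (11,12)  (11,13)  (10,14)
take (0,5); take (6,8); take (11,12).
Selected: (0,5) (6,8) (11,12)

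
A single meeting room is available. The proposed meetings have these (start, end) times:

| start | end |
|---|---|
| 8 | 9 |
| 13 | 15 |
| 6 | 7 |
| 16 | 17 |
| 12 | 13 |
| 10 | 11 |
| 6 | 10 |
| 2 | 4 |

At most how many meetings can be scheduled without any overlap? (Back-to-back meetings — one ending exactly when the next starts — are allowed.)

7

Sort by end time and greedily take each interval whose start is ≥ the last chosen end.
Sorted by end: (2,4)  (6,7)  (8,9)  (6,10)  (10,11)  (12,13)  (13,15)  (16,17)
take (2,4); take (6,7); take (8,9); take (10,11); take (12,13); take (13,15); take (16,17).
Selected 7 meetings.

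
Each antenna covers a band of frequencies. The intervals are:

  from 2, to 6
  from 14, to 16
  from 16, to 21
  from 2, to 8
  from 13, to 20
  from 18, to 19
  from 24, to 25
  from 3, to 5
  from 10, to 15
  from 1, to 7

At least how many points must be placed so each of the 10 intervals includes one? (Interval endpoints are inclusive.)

Sort by right endpoint; whenever an interval is uncovered, place a point at its right end.
Sorted: [3,5] [2,6] [1,7] [2,8] [10,15] [14,16] [18,19] [13,20] [16,21] [24,25]
{[3,5],[2,6],[1,7],[2,8]} hit by 5; {[10,15],[14,16]} hit by 15; {[18,19],[13,20],[16,21]} hit by 19; {[24,25]} hit by 25.
Points: 5, 15, 19, 25 (4 total).

4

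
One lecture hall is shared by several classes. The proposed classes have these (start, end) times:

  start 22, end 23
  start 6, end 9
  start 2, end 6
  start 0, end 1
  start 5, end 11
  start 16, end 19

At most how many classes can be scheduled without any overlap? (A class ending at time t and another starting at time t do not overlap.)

Sort by end time and greedily take each interval whose start is ≥ the last chosen end.
Sorted by end: (0,1)  (2,6)  (6,9)  (5,11)  (16,19)  (22,23)
take (0,1); take (2,6); take (6,9); take (16,19); take (22,23).
Selected 5 classes.

5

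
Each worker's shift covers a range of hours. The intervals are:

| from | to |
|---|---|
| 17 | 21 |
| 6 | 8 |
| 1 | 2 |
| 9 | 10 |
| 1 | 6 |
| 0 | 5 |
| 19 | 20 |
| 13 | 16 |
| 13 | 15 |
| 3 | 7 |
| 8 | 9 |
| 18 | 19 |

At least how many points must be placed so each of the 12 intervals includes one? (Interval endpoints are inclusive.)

5

Sort by right endpoint; whenever an interval is uncovered, place a point at its right end.
By right end: [1,2]  [0,5]  [1,6]  [3,7]  [6,8]  [8,9]  [9,10]  [13,15]  [13,16]  [18,19]  [19,20]  [17,21]
[1,2] uncovered → point at 2; [3,7] uncovered → point at 7; [8,9] uncovered → point at 9; [13,15] uncovered → point at 15; [18,19] uncovered → point at 19.
Points: 2, 7, 9, 15, 19 (5 total).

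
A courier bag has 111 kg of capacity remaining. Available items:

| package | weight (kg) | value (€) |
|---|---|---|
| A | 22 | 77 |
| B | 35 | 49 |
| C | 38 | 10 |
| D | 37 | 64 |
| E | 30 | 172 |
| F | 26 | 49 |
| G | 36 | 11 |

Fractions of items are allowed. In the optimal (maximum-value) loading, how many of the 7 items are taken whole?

Greedy by value/weight ratio, highest first.
Ratios (sorted): E 5.73, A 3.50, F 1.88, D 1.73, B 1.40, G 0.31, C 0.26
take E (30 @ 172); take A (22 @ 77); take F (26 @ 49); take 33/37 of D → 57.08. Capacity used 111/111.
3 item(s) taken whole; one partial (take 33/37 of D).

3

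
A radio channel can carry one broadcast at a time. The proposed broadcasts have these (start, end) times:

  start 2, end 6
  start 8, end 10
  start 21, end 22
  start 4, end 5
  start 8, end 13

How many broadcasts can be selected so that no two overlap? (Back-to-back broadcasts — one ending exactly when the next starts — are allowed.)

Sorted by end: (4,5)  (2,6)  (8,10)  (8,13)  (21,22)
take (4,5); take (8,10); take (21,22).
Selected 3 broadcasts.

3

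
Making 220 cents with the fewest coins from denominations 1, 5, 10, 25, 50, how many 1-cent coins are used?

0

Use the largest denomination that fits, subtract, and repeat.
220 = 4×50 + 2×10
Count of 1: 0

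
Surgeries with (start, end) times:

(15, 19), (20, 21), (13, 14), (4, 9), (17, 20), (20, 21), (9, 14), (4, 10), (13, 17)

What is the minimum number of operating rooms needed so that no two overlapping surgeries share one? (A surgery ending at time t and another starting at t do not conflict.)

3

Count concurrent intervals with a sweep; the peak is the room count.
Events (time:±→running): 4:+→1 4:+→2 9:-→1 9:+→2 10:-→1 13:+→2 13:+→3 … peak 3.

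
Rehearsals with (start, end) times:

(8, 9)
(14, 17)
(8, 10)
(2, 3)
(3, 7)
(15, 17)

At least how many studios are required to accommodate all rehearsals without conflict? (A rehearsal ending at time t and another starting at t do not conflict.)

Count concurrent intervals with a sweep; the peak is the room count.
Events (time:±→running): 2:+→1 3:-→0 3:+→1 7:-→0 8:+→1 8:+→2 … peak 2.

2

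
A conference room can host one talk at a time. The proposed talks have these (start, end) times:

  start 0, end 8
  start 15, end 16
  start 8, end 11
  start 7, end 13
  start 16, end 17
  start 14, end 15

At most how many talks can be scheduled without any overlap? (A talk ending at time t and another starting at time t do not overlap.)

Sorted by end: (0,8)  (8,11)  (7,13)  (14,15)  (15,16)  (16,17)
take (0,8); take (8,11); take (14,15); take (15,16); take (16,17).
Selected 5 talks.

5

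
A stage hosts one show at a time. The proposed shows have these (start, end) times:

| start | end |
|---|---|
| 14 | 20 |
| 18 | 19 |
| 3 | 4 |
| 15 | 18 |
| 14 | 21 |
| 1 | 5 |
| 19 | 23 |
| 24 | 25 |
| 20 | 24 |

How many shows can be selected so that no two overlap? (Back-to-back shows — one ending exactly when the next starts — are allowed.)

By end time: (3,4), (1,5), (15,18), (18,19), (14,20), (14,21), (19,23), (20,24), (24,25).
Pick (3,4); next start ≥ 4 → (15,18); next start ≥ 18 → (18,19); next start ≥ 19 → (19,23); next start ≥ 23 → (24,25).
Selected 5 shows.

5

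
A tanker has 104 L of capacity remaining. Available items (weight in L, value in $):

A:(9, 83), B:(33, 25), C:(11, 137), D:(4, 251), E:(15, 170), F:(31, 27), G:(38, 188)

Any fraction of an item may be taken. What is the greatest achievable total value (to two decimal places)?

Ratios (sorted): D 62.75, C 12.45, E 11.33, A 9.22, G 4.95, F 0.87, B 0.76
take D (4 @ 251); take C (11 @ 137); take E (15 @ 170); take A (9 @ 83); take G (38 @ 188); take 27/31 of F → 23.52. Capacity used 104/104.
Total value = 852.52

852.52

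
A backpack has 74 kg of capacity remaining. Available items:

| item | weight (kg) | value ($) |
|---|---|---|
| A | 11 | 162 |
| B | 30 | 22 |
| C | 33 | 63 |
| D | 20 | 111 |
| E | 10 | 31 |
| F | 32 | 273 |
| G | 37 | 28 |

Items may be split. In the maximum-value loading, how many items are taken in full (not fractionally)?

Greedy by value/weight ratio, highest first.
Ratios (sorted): A 14.73, F 8.53, D 5.55, E 3.10, C 1.91, G 0.76, B 0.73
take A (11 @ 162); take F (32 @ 273); take D (20 @ 111); take E (10 @ 31); take 1/33 of C → 1.91. Capacity used 74/74.
4 item(s) taken whole; one partial (take 1/33 of C).

4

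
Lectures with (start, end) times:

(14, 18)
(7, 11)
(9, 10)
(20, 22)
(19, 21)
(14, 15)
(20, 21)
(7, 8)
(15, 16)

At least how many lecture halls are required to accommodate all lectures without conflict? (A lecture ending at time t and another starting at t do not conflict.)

3

Count concurrent intervals with a sweep; the peak is the room count.
starts: [7, 7, 9, 14, 14, 15, 19, 20, 20]
ends:   [8, 10, 11, 15, 16, 18, 21, 21, 22]
s7→1 s7→2 e8→1 s9→2 e10→1 e11→0 s14→1 s14→2 e15→1 s15→2 e16→1 e18→0 s19→1 s20→2 s20→3  — peak 3.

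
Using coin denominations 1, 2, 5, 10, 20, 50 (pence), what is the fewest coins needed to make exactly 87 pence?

Use the largest denomination that fits, subtract, and repeat.
87 = 1×50 + 1×20 + 1×10 + 1×5 + 1×2
Total coins = 1 + 1 + 1 + 1 + 1 = 5

5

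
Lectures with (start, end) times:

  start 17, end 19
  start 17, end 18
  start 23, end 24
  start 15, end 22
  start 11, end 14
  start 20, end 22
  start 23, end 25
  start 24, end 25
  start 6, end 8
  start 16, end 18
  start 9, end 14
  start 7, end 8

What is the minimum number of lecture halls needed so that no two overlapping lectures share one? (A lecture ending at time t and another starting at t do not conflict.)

starts: [6, 7, 9, 11, 15, 16, 17, 17, 20, 23, 23, 24]
ends:   [8, 8, 14, 14, 18, 18, 19, 22, 22, 24, 25, 25]
s6→1 s7→2 e8→1 e8→0 s9→1 s11→2 e14→1 e14→0 s15→1 s16→2 s17→3 s17→4  — peak 4.

4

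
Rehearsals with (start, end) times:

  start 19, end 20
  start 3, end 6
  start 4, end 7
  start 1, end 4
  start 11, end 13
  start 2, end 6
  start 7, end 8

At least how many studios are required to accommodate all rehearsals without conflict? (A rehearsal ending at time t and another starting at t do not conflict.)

3

The answer is the maximum number of intervals overlapping at any instant.
Events (time:±→running): 1:+→1 2:+→2 3:+→3 … peak 3.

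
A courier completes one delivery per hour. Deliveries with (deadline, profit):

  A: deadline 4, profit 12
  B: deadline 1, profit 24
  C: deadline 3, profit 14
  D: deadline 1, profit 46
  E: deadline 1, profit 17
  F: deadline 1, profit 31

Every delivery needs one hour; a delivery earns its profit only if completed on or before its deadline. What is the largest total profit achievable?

72

Take jobs in profit order; each goes to the latest open slot no later than its deadline.
Profit order: D=46 F=31 B=24 E=17 C=14 A=12
Assign: D→slot 1, F skipped, B skipped, E skipped, C→slot 3, A→slot 4.
Slots: [1:D] [3:C] [4:A]
Profit = 46 + 14 + 12 = 72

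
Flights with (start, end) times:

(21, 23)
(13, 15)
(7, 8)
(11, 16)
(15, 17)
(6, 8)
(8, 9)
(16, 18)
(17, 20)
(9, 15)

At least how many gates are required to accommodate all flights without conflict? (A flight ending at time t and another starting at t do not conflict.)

3

Count concurrent intervals with a sweep; the peak is the room count.
Events (time:±→running): 6:+→1 7:+→2 8:-→1 8:-→0 8:+→1 9:-→0 9:+→1 11:+→2 13:+→3 … peak 3.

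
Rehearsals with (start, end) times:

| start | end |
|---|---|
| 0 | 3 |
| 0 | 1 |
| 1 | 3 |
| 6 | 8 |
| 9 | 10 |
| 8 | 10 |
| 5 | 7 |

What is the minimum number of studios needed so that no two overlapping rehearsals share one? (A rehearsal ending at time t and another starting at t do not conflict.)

2

The answer is the maximum number of intervals overlapping at any instant.
Events (time:±→running): 0:+→1 0:+→2 … peak 2.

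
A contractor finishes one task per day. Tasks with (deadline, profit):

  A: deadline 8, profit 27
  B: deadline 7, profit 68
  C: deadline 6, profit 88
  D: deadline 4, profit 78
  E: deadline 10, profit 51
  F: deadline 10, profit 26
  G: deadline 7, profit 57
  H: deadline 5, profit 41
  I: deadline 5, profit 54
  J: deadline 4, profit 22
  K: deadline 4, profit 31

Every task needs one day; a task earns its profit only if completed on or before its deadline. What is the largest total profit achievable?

521

Sort by profit descending; place each in the latest free slot ≤ its deadline.
Profit order: C=88 D=78 B=68 G=57 I=54 E=51 H=41 K=31 A=27 F=26 J=22
Assign: C→slot 6, D→slot 4, B→slot 7, G→slot 5, I→slot 3, E→slot 10, H→slot 2, K→slot 1, A→slot 8, F→slot 9, J skipped.
Slots: [1:K] [2:H] [3:I] [4:D] [5:G] [6:C] [7:B] [8:A] [9:F] [10:E]
Profit = 31 + 41 + 54 + 78 + 57 + 88 + 68 + 27 + 26 + 51 = 521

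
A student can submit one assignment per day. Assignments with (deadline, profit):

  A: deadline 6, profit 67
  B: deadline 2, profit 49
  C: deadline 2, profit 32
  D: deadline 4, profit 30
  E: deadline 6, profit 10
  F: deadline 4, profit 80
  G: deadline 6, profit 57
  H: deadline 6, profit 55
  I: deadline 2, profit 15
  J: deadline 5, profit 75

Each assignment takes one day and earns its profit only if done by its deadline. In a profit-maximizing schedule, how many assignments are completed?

Profit order: F=80 J=75 A=67 G=57 H=55 B=49 C=32 D=30 I=15 E=10
Assign: F→slot 4, J→slot 5, A→slot 6, G→slot 3, H→slot 2, B→slot 1, C skipped, D skipped, I skipped, E skipped.
Slots: [1:B] [2:H] [3:G] [4:F] [5:J] [6:A]
6 of 10 scheduled.

6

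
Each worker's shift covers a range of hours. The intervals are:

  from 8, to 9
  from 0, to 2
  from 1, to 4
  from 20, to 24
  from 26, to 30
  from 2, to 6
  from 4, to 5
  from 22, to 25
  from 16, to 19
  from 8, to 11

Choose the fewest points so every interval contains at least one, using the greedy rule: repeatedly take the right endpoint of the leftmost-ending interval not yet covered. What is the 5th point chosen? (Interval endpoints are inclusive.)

24

Process intervals by earliest right end; each time one isn't hit yet, stab at its right endpoint.
By right end: [0,2]  [1,4]  [4,5]  [2,6]  [8,9]  [8,11]  [16,19]  [20,24]  [22,25]  [26,30]
[0,2] uncovered → point at 2; [4,5] uncovered → point at 5; [8,9] uncovered → point at 9; [16,19] uncovered → point at 19; [20,24] uncovered → point at 24; [26,30] uncovered → point at 30.
Points: 2, 5, 9, 19, 24, 30 (6 total).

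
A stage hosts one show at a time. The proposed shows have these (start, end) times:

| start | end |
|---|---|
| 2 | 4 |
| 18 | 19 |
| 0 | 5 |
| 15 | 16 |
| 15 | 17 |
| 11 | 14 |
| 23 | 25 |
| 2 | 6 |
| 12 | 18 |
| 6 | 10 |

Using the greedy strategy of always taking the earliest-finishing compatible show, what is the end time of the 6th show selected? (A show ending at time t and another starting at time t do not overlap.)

25

Sorted by end: (2,4)  (0,5)  (2,6)  (6,10)  (11,14)  (15,16)  (15,17)  (12,18)  (18,19)  (23,25)
take (2,4); take (6,10); take (11,14); take (15,16); skip (15,17); take (18,19); take (23,25).
Selected: (2,4) (6,10) (11,14) (15,16) (18,19) (23,25)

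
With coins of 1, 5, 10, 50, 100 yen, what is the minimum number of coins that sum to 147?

8

147 = 1×100 + 4×10 + 1×5 + 2×1
Total coins = 1 + 4 + 1 + 2 = 8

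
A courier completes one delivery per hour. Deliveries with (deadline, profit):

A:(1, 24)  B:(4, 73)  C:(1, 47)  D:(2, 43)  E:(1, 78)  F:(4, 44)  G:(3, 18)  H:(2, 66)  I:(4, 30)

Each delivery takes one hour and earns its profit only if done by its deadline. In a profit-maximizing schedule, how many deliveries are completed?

4

Sort by profit descending; place each in the latest free slot ≤ its deadline.
Profit order: E=78 B=73 H=66 C=47 F=44 D=43 I=30 A=24 G=18
Assign: E→slot 1, B→slot 4, H→slot 2, C skipped, F→slot 3, D skipped, I skipped, A skipped, G skipped.
Slots: [1:E] [2:H] [3:F] [4:B]
4 of 9 scheduled.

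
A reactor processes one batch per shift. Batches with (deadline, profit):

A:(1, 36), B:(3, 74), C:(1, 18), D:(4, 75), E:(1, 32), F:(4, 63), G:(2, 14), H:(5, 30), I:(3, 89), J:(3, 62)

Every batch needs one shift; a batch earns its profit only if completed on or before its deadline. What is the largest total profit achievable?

331

Take jobs in profit order; each goes to the latest open slot no later than its deadline.
By profit: I(d3,89), D(d4,75), B(d3,74), F(d4,63), J(d3,62), A(d1,36), E(d1,32), H(d5,30), C(d1,18), G(d2,14)
I→slot 3; D→slot 4; B→slot 2; F→slot 1; J skipped; A skipped; E skipped; H→slot 5; C skipped; G skipped.
Profit = 63 + 74 + 89 + 75 + 30 = 331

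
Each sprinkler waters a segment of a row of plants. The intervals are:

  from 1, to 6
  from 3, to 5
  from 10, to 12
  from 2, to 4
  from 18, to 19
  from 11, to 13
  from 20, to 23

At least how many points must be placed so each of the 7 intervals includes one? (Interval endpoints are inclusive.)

Sort by right endpoint; whenever an interval is uncovered, place a point at its right end.
By right end: [2,4]  [3,5]  [1,6]  [10,12]  [11,13]  [18,19]  [20,23]
[2,4] uncovered → point at 4; [10,12] uncovered → point at 12; [18,19] uncovered → point at 19; [20,23] uncovered → point at 23.
Points: 4, 12, 19, 23 (4 total).

4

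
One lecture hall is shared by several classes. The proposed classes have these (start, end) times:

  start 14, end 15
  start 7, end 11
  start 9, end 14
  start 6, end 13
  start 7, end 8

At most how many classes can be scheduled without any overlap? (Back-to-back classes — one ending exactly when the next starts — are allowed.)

3

Sorted by end: (7,8)  (7,11)  (6,13)  (9,14)  (14,15)
take (7,8); skip (7,11); take (9,14); take (14,15).
Selected 3 classes.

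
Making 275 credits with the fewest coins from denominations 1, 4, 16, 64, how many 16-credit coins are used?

1

Greedy: take as many of the largest coin as possible, then repeat with the remainder.
275 − 4×64→19 − 1×16→3 − 3×1→0
Count of 16: 1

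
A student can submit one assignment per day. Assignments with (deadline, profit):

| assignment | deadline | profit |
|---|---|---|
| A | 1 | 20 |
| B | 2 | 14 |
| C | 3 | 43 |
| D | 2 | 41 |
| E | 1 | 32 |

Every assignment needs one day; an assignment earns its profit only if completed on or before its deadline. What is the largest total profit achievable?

Take jobs in profit order; each goes to the latest open slot no later than its deadline.
By profit: C(d3,43), D(d2,41), E(d1,32), A(d1,20), B(d2,14)
C→slot 3; D→slot 2; E→slot 1; A skipped; B skipped.
Profit = 32 + 41 + 43 = 116

116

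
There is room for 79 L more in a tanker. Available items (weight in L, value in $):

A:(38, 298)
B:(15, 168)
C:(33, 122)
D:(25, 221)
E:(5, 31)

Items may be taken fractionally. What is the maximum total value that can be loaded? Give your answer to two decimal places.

693.20

Order: B (168/15=11.20) > D (221/25=8.84) > A (298/38=7.84) > E (31/5=6.20) > C (122/33=3.70)
Fill: take B (15 @ 168) → take D (25 @ 221) → take A (38 @ 298) → take 1/5 of E → 6.20; 79/79 used.
Total value = 693.20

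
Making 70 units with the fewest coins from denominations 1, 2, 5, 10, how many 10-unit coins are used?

Greedy: take as many of the largest coin as possible, then repeat with the remainder.
70 = 7×10
Count of 10: 7

7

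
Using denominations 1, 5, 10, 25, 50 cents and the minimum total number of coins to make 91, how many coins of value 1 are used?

1

91 − 1×50→41 − 1×25→16 − 1×10→6 − 1×5→1 − 1×1→0
Count of 1: 1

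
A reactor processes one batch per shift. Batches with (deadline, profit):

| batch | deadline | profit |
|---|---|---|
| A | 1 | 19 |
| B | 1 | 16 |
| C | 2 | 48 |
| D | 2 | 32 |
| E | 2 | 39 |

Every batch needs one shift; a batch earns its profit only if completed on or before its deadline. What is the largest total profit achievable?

Take jobs in profit order; each goes to the latest open slot no later than its deadline.
By profit: C(d2,48), E(d2,39), D(d2,32), A(d1,19), B(d1,16)
C→slot 2; E→slot 1; D skipped; A skipped; B skipped.
Profit = 39 + 48 = 87

87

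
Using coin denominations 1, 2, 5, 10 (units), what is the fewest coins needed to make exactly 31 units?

Use the largest denomination that fits, subtract, and repeat.
31 − 3×10→1 − 1×1→0
Total coins = 3 + 1 = 4

4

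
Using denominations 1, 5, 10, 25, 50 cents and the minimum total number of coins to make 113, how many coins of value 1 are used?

3

113 − 2×50→13 − 1×10→3 − 3×1→0
Count of 1: 3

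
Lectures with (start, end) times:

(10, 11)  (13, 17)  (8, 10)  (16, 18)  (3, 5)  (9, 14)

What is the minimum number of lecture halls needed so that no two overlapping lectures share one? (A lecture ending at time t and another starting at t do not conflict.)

2

Events (time:±→running): 3:+→1 5:-→0 8:+→1 9:+→2 … peak 2.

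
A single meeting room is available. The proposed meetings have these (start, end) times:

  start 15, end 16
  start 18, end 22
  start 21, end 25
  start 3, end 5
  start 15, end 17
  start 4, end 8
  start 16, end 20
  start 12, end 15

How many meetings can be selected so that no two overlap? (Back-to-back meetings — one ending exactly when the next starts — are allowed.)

Sort by end time and greedily take each interval whose start is ≥ the last chosen end.
Sorted by end: (3,5)  (4,8)  (12,15)  (15,16)  (15,17)  (16,20)  (18,22)  (21,25)
take (3,5); skip (4,8); take (12,15); take (15,16); take (16,20); skip (18,22); take (21,25).
Selected 5 meetings.

5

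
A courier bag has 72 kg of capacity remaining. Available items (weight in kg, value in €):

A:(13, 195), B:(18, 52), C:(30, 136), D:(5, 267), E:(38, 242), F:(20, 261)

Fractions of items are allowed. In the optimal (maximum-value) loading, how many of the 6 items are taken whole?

Order: D (267/5=53.40) > A (195/13=15.00) > F (261/20=13.05) > E (242/38=6.37) > C (136/30=4.53) > B (52/18=2.89)
Fill: take D (5 @ 267) → take A (13 @ 195) → take F (20 @ 261) → take 34/38 of E → 216.53; 72/72 used.
3 item(s) taken whole; one partial (take 34/38 of E).

3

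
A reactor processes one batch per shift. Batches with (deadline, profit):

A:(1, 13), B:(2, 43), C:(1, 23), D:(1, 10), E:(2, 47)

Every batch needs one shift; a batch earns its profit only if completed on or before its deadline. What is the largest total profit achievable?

Sort by profit descending; place each in the latest free slot ≤ its deadline.
Profit order: E=47 B=43 C=23 A=13 D=10
Assign: E→slot 2, B→slot 1, C skipped, A skipped, D skipped.
Slots: [1:B] [2:E]
Profit = 43 + 47 = 90

90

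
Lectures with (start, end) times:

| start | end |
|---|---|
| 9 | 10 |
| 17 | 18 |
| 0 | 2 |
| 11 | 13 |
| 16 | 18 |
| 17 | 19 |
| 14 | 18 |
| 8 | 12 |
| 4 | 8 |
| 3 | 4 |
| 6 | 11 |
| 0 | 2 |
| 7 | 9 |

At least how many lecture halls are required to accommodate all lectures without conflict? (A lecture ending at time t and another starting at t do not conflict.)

Count concurrent intervals with a sweep; the peak is the room count.
starts: [0, 0, 3, 4, 6, 7, 8, 9, 11, 14, 16, 17, 17]
ends:   [2, 2, 4, 8, 9, 10, 11, 12, 13, 18, 18, 18, 19]
s0→1 s0→2 e2→1 e2→0 s3→1 e4→0 s4→1 s6→2 s7→3 e8→2 s8→3 e9→2 s9→3 e10→2 e11→1 s11→2 e12→1 e13→0 s14→1 s16→2 s17→3 s17→4  — peak 4.

4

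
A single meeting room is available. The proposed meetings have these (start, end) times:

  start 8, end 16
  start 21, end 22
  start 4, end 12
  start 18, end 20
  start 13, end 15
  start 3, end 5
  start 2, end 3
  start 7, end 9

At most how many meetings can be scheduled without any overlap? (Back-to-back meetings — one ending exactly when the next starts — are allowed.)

6

Sort by end time and greedily take each interval whose start is ≥ the last chosen end.
Sorted by end: (2,3)  (3,5)  (7,9)  (4,12)  (13,15)  (8,16)  (18,20)  (21,22)
take (2,3); take (3,5); take (7,9); skip (4,12); take (13,15); skip (8,16); take (18,20); take (21,22).
Selected 6 meetings.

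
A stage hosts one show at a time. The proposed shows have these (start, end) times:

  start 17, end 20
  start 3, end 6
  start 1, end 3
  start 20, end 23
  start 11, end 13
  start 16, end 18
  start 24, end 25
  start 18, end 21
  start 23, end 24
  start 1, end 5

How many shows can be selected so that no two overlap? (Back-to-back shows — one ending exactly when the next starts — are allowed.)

Sorted by end: (1,3)  (1,5)  (3,6)  (11,13)  (16,18)  (17,20)  (18,21)  (20,23)  (23,24)  (24,25)
take (1,3); take (3,6); take (11,13); take (16,18); take (18,21); take (23,24); take (24,25).
Selected 7 shows.

7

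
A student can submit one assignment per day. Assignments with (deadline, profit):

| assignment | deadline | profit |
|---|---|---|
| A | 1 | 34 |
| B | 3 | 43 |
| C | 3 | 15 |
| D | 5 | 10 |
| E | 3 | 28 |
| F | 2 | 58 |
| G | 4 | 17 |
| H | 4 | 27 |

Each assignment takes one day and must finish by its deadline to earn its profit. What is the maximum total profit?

172

Profit order: F=58 B=43 A=34 E=28 H=27 G=17 C=15 D=10
Assign: F→slot 2, B→slot 3, A→slot 1, E skipped, H→slot 4, G skipped, C skipped, D→slot 5.
Slots: [1:A] [2:F] [3:B] [4:H] [5:D]
Profit = 34 + 58 + 43 + 27 + 10 = 172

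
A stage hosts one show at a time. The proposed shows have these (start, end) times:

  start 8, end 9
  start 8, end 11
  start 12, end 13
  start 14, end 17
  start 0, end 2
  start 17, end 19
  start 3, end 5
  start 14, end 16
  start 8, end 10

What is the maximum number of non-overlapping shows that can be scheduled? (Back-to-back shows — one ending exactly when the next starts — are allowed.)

Sort by end time and greedily take each interval whose start is ≥ the last chosen end.
Sorted by end: (0,2)  (3,5)  (8,9)  (8,10)  (8,11)  (12,13)  (14,16)  (14,17)  (17,19)
take (0,2); take (3,5); take (8,9); skip (8,10); skip (8,11); take (12,13); take (14,16); take (17,19).
Selected 6 shows.

6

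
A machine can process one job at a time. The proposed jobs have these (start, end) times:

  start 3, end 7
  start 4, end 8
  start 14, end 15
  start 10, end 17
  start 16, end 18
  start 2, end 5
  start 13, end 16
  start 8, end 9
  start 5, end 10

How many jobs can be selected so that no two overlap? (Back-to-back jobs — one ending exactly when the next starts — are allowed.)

Order by finish time; keep every interval that doesn't clash with the previous kept one.
Sorted by end: (2,5)  (3,7)  (4,8)  (8,9)  (5,10)  (14,15)  (13,16)  (10,17)  (16,18)
take (2,5); skip (3,7); skip (4,8); take (8,9); take (14,15); skip (10,17); take (16,18).
Selected 4 jobs.

4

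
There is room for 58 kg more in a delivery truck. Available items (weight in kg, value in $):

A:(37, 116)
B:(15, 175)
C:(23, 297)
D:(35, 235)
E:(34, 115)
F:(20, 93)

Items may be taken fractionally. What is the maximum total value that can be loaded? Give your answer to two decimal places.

Greedy by value/weight ratio, highest first.
Ratios (sorted): C 12.91, B 11.67, D 6.71, F 4.65, E 3.38, A 3.14
take C (23 @ 297); take B (15 @ 175); take 20/35 of D → 134.29. Capacity used 58/58.
Total value = 606.29

606.29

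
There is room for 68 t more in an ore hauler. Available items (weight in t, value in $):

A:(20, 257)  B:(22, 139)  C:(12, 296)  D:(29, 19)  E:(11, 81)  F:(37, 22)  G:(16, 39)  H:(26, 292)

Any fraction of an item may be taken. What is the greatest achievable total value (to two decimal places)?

918.64

Sort by value per unit weight and fill in that order.
Ratios (sorted): C 24.67, A 12.85, H 11.23, E 7.36, B 6.32, G 2.44, D 0.66, F 0.59
take C (12 @ 296); take A (20 @ 257); take H (26 @ 292); take 10/11 of E → 73.64. Capacity used 68/68.
Total value = 918.64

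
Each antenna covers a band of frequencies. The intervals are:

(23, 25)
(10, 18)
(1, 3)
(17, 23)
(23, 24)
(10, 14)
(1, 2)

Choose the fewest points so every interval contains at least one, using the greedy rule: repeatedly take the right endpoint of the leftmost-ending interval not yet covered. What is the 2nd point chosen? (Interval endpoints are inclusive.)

Process intervals by earliest right end; each time one isn't hit yet, stab at its right endpoint.
Sorted: [1,2] [1,3] [10,14] [10,18] [17,23] [23,24] [23,25]
{[1,2],[1,3]} hit by 2; {[10,14],[10,18]} hit by 14; {[17,23],[23,24],[23,25]} hit by 23.
Points: 2, 14, 23 (3 total).

14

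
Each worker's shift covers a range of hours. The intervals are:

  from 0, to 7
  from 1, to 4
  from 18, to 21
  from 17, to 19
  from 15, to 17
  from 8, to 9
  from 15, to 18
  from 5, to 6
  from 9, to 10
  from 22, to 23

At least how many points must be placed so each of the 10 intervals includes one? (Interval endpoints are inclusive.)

6

Sorted: [1,4] [5,6] [0,7] [8,9] [9,10] [15,17] [15,18] [17,19] [18,21] [22,23]
{[1,4]} hit by 4; {[5,6],[0,7]} hit by 6; {[8,9],[9,10]} hit by 9; {[15,17],[15,18],[17,19]} hit by 17; {[18,21]} hit by 21; {[22,23]} hit by 23.
Points: 4, 6, 9, 17, 21, 23 (6 total).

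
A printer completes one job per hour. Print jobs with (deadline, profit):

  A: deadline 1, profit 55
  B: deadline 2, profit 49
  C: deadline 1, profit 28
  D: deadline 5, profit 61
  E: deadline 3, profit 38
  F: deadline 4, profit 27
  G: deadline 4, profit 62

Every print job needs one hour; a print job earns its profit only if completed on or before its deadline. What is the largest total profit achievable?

Sort by profit descending; place each in the latest free slot ≤ its deadline.
Profit order: G=62 D=61 A=55 B=49 E=38 C=28 F=27
Assign: G→slot 4, D→slot 5, A→slot 1, B→slot 2, E→slot 3, C skipped, F skipped.
Slots: [1:A] [2:B] [3:E] [4:G] [5:D]
Profit = 55 + 49 + 38 + 62 + 61 = 265

265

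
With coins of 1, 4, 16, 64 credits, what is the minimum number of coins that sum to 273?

273 − 4×64→17 − 1×16→1 − 1×1→0
Total coins = 4 + 1 + 1 = 6

6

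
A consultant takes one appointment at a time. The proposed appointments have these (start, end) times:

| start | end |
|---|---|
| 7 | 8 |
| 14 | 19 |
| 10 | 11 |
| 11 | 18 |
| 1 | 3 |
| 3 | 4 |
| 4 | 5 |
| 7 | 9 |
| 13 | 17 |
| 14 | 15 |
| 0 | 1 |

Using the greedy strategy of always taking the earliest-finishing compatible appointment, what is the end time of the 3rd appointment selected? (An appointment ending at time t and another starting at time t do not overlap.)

4

Greedy by earliest finish: after sorting by end time, pick each interval compatible with the last pick.
By end time: (0,1), (1,3), (3,4), (4,5), (7,8), (7,9), (10,11), (14,15), (13,17), (11,18), (14,19).
Pick (0,1); next start ≥ 1 → (1,3); next start ≥ 3 → (3,4); next start ≥ 4 → (4,5); next start ≥ 5 → (7,8); next start ≥ 8 → (10,11); next start ≥ 11 → (14,15).
Selected: (0,1) (1,3) (3,4) (4,5) (7,8) (10,11) (14,15)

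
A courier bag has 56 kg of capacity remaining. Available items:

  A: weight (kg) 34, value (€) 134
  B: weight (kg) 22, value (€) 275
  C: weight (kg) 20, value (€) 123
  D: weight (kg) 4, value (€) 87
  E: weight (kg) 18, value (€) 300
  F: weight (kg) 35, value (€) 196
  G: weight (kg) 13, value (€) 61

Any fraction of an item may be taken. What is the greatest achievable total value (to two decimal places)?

Greedy by value/weight ratio, highest first.
Ratios (sorted): D 21.75, E 16.67, B 12.50, C 6.15, F 5.60, G 4.69, A 3.94
take D (4 @ 87); take E (18 @ 300); take B (22 @ 275); take 12/20 of C → 73.80. Capacity used 56/56.
Total value = 735.80

735.80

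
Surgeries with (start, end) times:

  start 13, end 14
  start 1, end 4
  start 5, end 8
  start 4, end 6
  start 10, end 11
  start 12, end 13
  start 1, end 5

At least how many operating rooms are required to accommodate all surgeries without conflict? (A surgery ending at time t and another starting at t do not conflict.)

2

Events (time:±→running): 1:+→1 1:+→2 … peak 2.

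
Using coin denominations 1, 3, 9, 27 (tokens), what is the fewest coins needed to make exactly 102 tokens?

Greedy: take as many of the largest coin as possible, then repeat with the remainder.
102 − 3×27→21 − 2×9→3 − 1×3→0
Total coins = 3 + 2 + 1 = 6

6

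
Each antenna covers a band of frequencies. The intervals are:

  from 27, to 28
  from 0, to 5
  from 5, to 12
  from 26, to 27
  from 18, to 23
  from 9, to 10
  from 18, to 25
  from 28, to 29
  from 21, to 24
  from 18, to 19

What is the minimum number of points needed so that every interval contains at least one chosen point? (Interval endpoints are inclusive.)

Sorted: [0,5] [9,10] [5,12] [18,19] [18,23] [21,24] [18,25] [26,27] [27,28] [28,29]
{[0,5]} hit by 5; {[9,10],[5,12]} hit by 10; {[18,19],[18,23]} hit by 19; {[21,24],[18,25]} hit by 24; {[26,27],[27,28]} hit by 27; {[28,29]} hit by 29.
Points: 5, 10, 19, 24, 27, 29 (6 total).

6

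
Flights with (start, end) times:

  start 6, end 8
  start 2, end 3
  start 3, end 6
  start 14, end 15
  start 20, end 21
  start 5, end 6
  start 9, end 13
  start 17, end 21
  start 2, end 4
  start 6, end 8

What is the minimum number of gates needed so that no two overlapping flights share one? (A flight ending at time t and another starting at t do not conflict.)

2

The answer is the maximum number of intervals overlapping at any instant.
Events (time:±→running): 2:+→1 2:+→2 … peak 2.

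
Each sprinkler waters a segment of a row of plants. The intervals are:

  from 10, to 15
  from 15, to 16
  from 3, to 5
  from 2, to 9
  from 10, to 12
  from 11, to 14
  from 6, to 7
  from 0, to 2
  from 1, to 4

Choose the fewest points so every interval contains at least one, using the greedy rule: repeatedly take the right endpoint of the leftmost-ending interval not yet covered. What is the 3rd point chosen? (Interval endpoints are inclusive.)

By right end: [0,2]  [1,4]  [3,5]  [6,7]  [2,9]  [10,12]  [11,14]  [10,15]  [15,16]
[0,2] uncovered → point at 2; [3,5] uncovered → point at 5; [6,7] uncovered → point at 7; [10,12] uncovered → point at 12; [15,16] uncovered → point at 16.
Points: 2, 5, 7, 12, 16 (5 total).

7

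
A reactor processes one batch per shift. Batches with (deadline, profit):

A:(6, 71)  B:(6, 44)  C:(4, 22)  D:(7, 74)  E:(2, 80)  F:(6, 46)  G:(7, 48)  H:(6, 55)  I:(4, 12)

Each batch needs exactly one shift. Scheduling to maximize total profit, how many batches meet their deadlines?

By profit: E(d2,80), D(d7,74), A(d6,71), H(d6,55), G(d7,48), F(d6,46), B(d6,44), C(d4,22), I(d4,12)
E→slot 2; D→slot 7; A→slot 6; H→slot 5; G→slot 4; F→slot 3; B→slot 1; C skipped; I skipped.
7 of 9 scheduled.

7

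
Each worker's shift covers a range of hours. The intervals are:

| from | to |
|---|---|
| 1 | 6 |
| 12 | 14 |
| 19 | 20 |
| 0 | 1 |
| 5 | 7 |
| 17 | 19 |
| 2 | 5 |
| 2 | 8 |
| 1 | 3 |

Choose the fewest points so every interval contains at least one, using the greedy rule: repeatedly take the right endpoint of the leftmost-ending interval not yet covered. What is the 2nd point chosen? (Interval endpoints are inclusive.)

5

Sort by right endpoint; whenever an interval is uncovered, place a point at its right end.
By right end: [0,1]  [1,3]  [2,5]  [1,6]  [5,7]  [2,8]  [12,14]  [17,19]  [19,20]
[0,1] uncovered → point at 1; [2,5] uncovered → point at 5; [12,14] uncovered → point at 14; [17,19] uncovered → point at 19.
Points: 1, 5, 14, 19 (4 total).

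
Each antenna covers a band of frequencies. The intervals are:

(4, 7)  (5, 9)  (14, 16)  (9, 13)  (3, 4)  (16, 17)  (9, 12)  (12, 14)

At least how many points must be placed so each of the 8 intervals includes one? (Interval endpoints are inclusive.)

4

Sort by right endpoint; whenever an interval is uncovered, place a point at its right end.
Sorted: [3,4] [4,7] [5,9] [9,12] [9,13] [12,14] [14,16] [16,17]
{[3,4],[4,7]} hit by 4; {[5,9],[9,12],[9,13]} hit by 9; {[12,14],[14,16]} hit by 14; {[16,17]} hit by 17.
Points: 4, 9, 14, 17 (4 total).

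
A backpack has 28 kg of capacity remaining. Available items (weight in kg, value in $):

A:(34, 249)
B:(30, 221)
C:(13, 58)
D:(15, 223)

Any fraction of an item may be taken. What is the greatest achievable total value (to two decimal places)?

318.77

Greedy by value/weight ratio, highest first.
Order: D (223/15=14.87) > B (221/30=7.37) > A (249/34=7.32) > C (58/13=4.46)
Fill: take D (15 @ 223) → take 13/30 of B → 95.77; 28/28 used.
Total value = 318.77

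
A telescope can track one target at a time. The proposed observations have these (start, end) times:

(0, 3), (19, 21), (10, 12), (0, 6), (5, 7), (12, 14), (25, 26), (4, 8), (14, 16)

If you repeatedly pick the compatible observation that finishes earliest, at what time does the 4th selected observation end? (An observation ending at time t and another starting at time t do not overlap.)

14

Sort by end time and greedily take each interval whose start is ≥ the last chosen end.
By end time: (0,3), (0,6), (5,7), (4,8), (10,12), (12,14), (14,16), (19,21), (25,26).
Pick (0,3); next start ≥ 3 → (5,7); next start ≥ 7 → (10,12); next start ≥ 12 → (12,14); next start ≥ 14 → (14,16); next start ≥ 16 → (19,21); next start ≥ 21 → (25,26).
Selected: (0,3) (5,7) (10,12) (12,14) (14,16) (19,21) (25,26)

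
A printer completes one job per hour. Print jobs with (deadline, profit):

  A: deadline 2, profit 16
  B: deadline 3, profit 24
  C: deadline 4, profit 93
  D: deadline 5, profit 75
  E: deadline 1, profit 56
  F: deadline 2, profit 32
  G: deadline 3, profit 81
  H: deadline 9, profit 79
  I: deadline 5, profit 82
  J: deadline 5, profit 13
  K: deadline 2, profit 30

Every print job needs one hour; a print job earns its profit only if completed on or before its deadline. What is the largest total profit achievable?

466

By profit: C(d4,93), I(d5,82), G(d3,81), H(d9,79), D(d5,75), E(d1,56), F(d2,32), K(d2,30), B(d3,24), A(d2,16), J(d5,13)
C→slot 4; I→slot 5; G→slot 3; H→slot 9; D→slot 2; E→slot 1; F skipped; K skipped; B skipped; A skipped; J skipped.
Profit = 56 + 75 + 81 + 93 + 82 + 79 = 466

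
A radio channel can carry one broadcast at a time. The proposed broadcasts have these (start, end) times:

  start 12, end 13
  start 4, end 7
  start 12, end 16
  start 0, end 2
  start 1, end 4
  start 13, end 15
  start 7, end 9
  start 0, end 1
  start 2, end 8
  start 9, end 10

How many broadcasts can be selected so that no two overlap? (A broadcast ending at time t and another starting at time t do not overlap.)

By end time: (0,1), (0,2), (1,4), (4,7), (2,8), (7,9), (9,10), (12,13), (13,15), (12,16).
Pick (0,1); next start ≥ 1 → (1,4); next start ≥ 4 → (4,7); next start ≥ 7 → (7,9); next start ≥ 9 → (9,10); next start ≥ 10 → (12,13); next start ≥ 13 → (13,15).
Selected 7 broadcasts.

7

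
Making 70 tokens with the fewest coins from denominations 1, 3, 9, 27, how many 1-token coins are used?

Use the largest denomination that fits, subtract, and repeat.
70 = 2×27 + 1×9 + 2×3 + 1×1
Count of 1: 1

1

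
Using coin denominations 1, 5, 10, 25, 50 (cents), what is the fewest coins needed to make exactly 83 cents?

6

83 − 1×50→33 − 1×25→8 − 1×5→3 − 3×1→0
Total coins = 1 + 1 + 1 + 3 = 6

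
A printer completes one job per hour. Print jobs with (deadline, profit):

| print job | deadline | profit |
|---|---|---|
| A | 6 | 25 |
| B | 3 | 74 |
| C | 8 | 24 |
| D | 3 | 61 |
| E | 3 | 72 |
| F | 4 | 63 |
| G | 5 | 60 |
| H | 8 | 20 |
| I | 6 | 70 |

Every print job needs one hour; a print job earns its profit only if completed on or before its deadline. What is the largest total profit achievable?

Profit order: B=74 E=72 I=70 F=63 D=61 G=60 A=25 C=24 H=20
Assign: B→slot 3, E→slot 2, I→slot 6, F→slot 4, D→slot 1, G→slot 5, A skipped, C→slot 8, H→slot 7.
Slots: [1:D] [2:E] [3:B] [4:F] [5:G] [6:I] [7:H] [8:C]
Profit = 61 + 72 + 74 + 63 + 60 + 70 + 20 + 24 = 444

444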